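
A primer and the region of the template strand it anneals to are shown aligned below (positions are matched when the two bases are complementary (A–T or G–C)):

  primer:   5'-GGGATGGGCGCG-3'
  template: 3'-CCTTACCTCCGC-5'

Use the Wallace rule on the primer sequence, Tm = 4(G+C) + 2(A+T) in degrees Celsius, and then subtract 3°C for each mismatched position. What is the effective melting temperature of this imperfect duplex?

35°C

Primer base counts: A=1, T=1, G=8, C=2 → A+T=2, G+C=10
Perfect-match Tm = 2(2) + 4(10) = 4 + 40 = 44°C
Mismatches (positions where the bases are not complementary): 3 (at positions 3, 8, 9)
Effective Tm = 44 − 3×3 = 44 − 9 = 35°C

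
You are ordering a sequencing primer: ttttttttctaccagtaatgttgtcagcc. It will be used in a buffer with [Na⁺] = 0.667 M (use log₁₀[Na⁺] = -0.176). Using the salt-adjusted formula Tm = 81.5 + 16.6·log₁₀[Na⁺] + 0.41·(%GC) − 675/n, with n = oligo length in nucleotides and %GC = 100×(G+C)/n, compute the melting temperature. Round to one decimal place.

Length n = 29. Base counts: G=4, C=6, T=14, A=5
G+C = 10, so %GC = 10/29 × 100 = 34.483%
Salt term: 16.6 × (-0.176) = -2.922
GC term: 0.41 × 34.483 = 14.138; length term: −675/29 = −23.276
Tm = 81.5 + (-2.922) + 14.138 − 23.276 = 69.44 → 69.4°C

69.4°C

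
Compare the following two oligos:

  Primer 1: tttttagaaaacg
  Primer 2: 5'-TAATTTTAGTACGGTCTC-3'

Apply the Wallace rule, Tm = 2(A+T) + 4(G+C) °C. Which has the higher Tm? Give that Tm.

Primer 2, 48°C

Primer 1: A+T=10, G+C=3 → Tm = 2(10)+4(3) = 32°C
Primer 2: A+T=12, G+C=6 → Tm = 2(12)+4(6) = 48°C
32°C vs 48°C → primer 2 is higher.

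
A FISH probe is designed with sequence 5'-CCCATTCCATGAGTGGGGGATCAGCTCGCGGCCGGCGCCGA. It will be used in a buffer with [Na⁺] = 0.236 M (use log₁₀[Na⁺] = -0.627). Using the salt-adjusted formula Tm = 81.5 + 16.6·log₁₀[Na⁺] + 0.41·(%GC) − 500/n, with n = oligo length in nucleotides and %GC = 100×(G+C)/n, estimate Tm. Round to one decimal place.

Length n = 41. Scanning the sequence gives C=14, G=15, T=6, A=6.
G+C = 29, so %GC = 29/41 × 100 = 70.732%
Salt term: 16.6 × (-0.627) = -10.408
GC term: 0.41 × 70.732 = 29; length term: −500/41 = −12.195
Tm = 81.5 + (-10.408) + 29 − 12.195 = 87.897 → 87.9°C

87.9°C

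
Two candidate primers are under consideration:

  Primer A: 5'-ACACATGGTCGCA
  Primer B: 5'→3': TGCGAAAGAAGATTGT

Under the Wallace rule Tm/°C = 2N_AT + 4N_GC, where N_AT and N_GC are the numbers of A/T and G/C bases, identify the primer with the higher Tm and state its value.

Primer B, 44°C

Primer A: A+T=6, G+C=7 → Tm = 2(6)+4(7) = 40°C
Primer B: A+T=10, G+C=6 → Tm = 2(10)+4(6) = 44°C
40°C vs 44°C → primer B is higher.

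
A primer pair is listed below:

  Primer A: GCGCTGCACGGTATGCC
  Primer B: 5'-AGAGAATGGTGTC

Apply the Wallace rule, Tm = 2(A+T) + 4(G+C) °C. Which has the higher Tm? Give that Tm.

Primer A, 58°C

Primer A: A+T=5, G+C=12 → Tm = 2(5)+4(12) = 58°C
Primer B: A+T=7, G+C=6 → Tm = 2(7)+4(6) = 38°C
58°C vs 38°C → primer A is higher.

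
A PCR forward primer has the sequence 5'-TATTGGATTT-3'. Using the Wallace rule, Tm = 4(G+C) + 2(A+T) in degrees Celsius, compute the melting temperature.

Scanning the sequence gives A=2, T=6, G=2, C=0.
So N_AT = 8 and N_GC = 2.
Tm = 2(8) + 4(2) = 16 + 8 = 24°C

24°C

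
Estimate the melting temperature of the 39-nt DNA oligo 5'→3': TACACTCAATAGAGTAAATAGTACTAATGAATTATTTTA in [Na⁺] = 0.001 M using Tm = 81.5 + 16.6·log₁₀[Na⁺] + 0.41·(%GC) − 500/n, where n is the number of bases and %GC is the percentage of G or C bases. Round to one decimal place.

27.3°C

Length n = 39. Base counts: T=14, G=4, C=4, A=17
G+C = 8, so %GC = 8/39 × 100 = 20.513%
Salt term: 16.6 × (-3) = -49.8
GC term: 0.41 × 20.513 = 8.41; length term: −500/39 = −12.821
Tm = 81.5 + (-49.8) + 8.41 − 12.821 = 27.289 → 27.3°C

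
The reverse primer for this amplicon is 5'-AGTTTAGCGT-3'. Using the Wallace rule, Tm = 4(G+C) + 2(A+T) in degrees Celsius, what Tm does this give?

Counting bases: A=2, T=4, C=1, G=3
A+T = 6, G+C = 4
Tm = 4·4 + 2·6 = 16 + 12 = 28°C

28°C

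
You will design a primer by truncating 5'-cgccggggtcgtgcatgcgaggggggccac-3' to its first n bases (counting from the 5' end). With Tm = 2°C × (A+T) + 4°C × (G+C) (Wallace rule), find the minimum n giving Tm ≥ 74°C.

n = 21

First 20 bases: CGCCGGGGTCGTGCATGCGA → Tm = 70°C (< 74°C)
First 21 bases: CGCCGGGGTCGTGCATGCGAG → Tm = 74°C (≥ 74°C)
Since every base adds ≥2°C, Tm only increases with n, so the threshold is first crossed at n = 21.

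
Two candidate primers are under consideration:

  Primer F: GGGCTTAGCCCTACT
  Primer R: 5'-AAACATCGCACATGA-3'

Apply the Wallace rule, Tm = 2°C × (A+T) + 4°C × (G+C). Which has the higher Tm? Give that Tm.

Primer F, 48°C

Primer F: A+T=6, G+C=9 → Tm = 2(6)+4(9) = 48°C
Primer R: A+T=9, G+C=6 → Tm = 2(9)+4(6) = 42°C
48°C vs 42°C → primer F is higher.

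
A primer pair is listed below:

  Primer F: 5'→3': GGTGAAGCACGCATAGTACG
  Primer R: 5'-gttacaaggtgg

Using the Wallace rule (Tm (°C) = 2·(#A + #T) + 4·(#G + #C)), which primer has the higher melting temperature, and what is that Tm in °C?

Primer F, 62°C

Primer F: A+T=9, G+C=11 → Tm = 2(9)+4(11) = 62°C
Primer R: A+T=6, G+C=6 → Tm = 2(6)+4(6) = 36°C
62°C vs 36°C → primer F is higher.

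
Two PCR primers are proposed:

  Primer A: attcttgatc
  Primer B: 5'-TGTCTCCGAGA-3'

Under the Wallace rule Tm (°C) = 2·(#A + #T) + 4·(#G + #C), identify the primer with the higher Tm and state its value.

Primer B, 34°C

Primer A: A+T=7, G+C=3 → Tm = 2(7)+4(3) = 26°C
Primer B: A+T=5, G+C=6 → Tm = 2(5)+4(6) = 34°C
26°C vs 34°C → primer B is higher.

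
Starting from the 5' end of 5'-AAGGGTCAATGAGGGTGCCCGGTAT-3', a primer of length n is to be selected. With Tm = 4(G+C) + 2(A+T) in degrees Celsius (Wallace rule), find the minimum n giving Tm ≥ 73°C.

First 22 bases: AAGGGTCAATGAGGGTGCCCGG → Tm = 72°C (< 73°C)
First 23 bases: AAGGGTCAATGAGGGTGCCCGGT → Tm = 74°C (≥ 73°C)
Each additional base adds 2°C (A/T) or 4°C (G/C), so Tm is non-decreasing in n; n = 23 is the first length to reach 73°C.

n = 23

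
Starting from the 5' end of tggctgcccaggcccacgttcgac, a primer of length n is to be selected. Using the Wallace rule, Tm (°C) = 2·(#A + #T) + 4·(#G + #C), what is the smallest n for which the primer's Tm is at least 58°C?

First 16 bases: TGGCTGCCCAGGCCCA → Tm = 56°C (< 58°C)
First 17 bases: TGGCTGCCCAGGCCCAC → Tm = 60°C (≥ 58°C)
Since every base adds ≥2°C, Tm only increases with n, so the threshold is first crossed at n = 17.

n = 17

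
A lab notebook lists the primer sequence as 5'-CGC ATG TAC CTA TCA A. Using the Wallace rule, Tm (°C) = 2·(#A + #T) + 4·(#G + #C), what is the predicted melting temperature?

46°C

Base counts: C=5, G=2, A=5, T=4
So N_AT = 9 and N_GC = 7.
Tm = 2(9) + 4(7) = 18 + 28 = 46°C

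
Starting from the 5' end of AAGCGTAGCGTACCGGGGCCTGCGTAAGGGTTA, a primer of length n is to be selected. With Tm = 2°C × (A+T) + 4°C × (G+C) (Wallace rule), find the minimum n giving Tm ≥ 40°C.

n = 13

First 12 bases: AAGCGTAGCGTA → Tm = 36°C (< 40°C)
First 13 bases: AAGCGTAGCGTAC → Tm = 40°C (≥ 40°C)
Each additional base adds 2°C (A/T) or 4°C (G/C), so Tm is non-decreasing in n; n = 13 is the first length to reach 40°C.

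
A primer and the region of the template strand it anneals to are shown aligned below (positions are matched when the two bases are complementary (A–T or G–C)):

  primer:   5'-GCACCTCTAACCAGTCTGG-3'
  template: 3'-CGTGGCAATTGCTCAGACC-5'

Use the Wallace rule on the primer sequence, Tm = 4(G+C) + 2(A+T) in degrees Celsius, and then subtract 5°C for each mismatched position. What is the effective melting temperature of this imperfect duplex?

Primer base counts: A=4, T=4, G=4, C=7 → A+T=8, G+C=11
Perfect-match Tm = 2(8) + 4(11) = 16 + 44 = 60°C
Mismatches (positions where the bases are not complementary): 3 (at positions 6, 7, 12)
Effective Tm = 60 − 3×5 = 60 − 15 = 45°C

45°C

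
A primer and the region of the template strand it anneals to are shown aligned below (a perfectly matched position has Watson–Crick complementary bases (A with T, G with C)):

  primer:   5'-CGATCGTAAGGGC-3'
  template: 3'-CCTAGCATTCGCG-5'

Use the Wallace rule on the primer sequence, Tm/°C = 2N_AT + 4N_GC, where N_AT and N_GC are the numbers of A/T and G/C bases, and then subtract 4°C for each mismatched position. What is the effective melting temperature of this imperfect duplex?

Primer base counts: A=3, T=2, G=5, C=3 → A+T=5, G+C=8
Perfect-match Tm = 2(5) + 4(8) = 10 + 32 = 42°C
Mismatches (positions where the bases are not complementary): 2 (at positions 1, 11)
Effective Tm = 42 − 2×4 = 42 − 8 = 34°C

34°C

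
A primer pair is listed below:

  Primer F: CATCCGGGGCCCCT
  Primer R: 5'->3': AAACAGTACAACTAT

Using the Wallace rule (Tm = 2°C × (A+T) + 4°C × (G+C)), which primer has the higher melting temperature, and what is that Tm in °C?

Primer F: A+T=3, G+C=11 → Tm = 2(3)+4(11) = 50°C
Primer R: A+T=11, G+C=4 → Tm = 2(11)+4(4) = 38°C
50°C vs 38°C → primer F is higher.

Primer F, 50°C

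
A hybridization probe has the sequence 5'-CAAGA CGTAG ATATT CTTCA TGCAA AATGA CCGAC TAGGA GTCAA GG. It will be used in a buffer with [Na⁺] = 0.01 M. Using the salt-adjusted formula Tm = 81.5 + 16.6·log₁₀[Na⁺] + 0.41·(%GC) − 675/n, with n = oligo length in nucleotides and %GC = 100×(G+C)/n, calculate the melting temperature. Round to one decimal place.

51.4°C

Length n = 47. Scanning the sequence gives C=9, T=10, G=11, A=17.
G+C = 20, so %GC = 20/47 × 100 = 42.553%
Salt term: 16.6 × (-2) = -33.2
GC term: 0.41 × 42.553 = 17.447; length term: −675/47 = −14.362
Tm = 81.5 + (-33.2) + 17.447 − 14.362 = 51.385 → 51.4°C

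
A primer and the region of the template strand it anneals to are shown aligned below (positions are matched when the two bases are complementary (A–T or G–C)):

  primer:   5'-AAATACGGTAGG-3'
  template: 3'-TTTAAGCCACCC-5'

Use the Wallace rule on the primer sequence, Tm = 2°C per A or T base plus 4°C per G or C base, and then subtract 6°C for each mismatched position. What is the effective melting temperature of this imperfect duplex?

22°C

Primer base counts: A=5, T=2, G=4, C=1 → A+T=7, G+C=5
Perfect-match Tm = 2(7) + 4(5) = 14 + 20 = 34°C
Mismatches (positions where the bases are not complementary): 2 (at positions 5, 10)
Effective Tm = 34 − 2×6 = 34 − 12 = 22°C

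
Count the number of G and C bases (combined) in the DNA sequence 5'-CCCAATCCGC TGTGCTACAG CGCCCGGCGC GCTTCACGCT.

28

G=10, C=18, A=5, T=7
Total G or C: 10 + 18 = 28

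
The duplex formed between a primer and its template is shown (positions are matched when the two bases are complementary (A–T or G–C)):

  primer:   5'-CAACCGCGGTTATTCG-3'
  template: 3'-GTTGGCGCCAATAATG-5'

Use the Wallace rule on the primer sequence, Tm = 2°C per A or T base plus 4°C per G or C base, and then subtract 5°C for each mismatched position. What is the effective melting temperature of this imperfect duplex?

40°C

Primer base counts: A=3, T=4, G=4, C=5 → A+T=7, G+C=9
Perfect-match Tm = 2(7) + 4(9) = 14 + 36 = 50°C
Mismatches (positions where the bases are not complementary): 2 (at positions 15, 16)
Effective Tm = 50 − 2×5 = 50 − 10 = 40°C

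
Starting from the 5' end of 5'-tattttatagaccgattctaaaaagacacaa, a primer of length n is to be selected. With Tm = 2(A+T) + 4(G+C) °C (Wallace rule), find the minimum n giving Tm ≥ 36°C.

First 13 bases: TATTTTATAGACC → Tm = 32°C (< 36°C)
First 14 bases: TATTTTATAGACCG → Tm = 36°C (≥ 36°C)
Since every base adds ≥2°C, Tm only increases with n, so the threshold is first crossed at n = 14.

n = 14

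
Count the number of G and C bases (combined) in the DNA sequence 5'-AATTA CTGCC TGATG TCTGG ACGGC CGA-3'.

15

Base counts: T=7, C=7, G=8, A=6
Total G or C: 8 + 7 = 15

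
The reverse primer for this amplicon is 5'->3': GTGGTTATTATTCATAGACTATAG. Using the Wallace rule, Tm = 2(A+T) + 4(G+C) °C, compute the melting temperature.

Scanning the sequence gives G=5, A=7, T=10, C=2.
A+T = 17, G+C = 7
Tm = 2×17 + 4×7 = 62°C

62°C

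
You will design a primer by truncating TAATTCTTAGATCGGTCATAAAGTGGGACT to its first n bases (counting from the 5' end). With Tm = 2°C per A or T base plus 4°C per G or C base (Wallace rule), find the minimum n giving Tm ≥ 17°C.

n = 8

First 7 bases: TAATTCT → Tm = 16°C (< 17°C)
First 8 bases: TAATTCTT → Tm = 18°C (≥ 17°C)
Since every base adds ≥2°C, Tm only increases with n, so the threshold is first crossed at n = 8.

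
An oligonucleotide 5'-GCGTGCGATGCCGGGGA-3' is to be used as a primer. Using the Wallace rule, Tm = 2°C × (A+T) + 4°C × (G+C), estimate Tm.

60°C

Scanning the sequence gives T=2, C=4, G=9, A=2.
A+T = 4, G+C = 13
Tm = 2×4 + 4×13 = 60°C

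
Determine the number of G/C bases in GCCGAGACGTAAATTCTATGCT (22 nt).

A=6, T=6, C=5, G=5
G+C = 5 + 5 = 10

10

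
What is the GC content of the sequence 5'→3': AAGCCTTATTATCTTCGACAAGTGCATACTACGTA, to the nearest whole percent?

37%

Counting bases: G=5, A=11, C=8, T=11
G+C = 5 + 8 = 13 out of 35 bases
%GC = 13/35 × 100 = 37.14% ≈ 37%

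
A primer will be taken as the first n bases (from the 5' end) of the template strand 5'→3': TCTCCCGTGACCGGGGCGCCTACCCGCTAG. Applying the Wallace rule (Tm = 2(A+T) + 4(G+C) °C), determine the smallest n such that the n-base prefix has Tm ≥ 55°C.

First 15 bases: TCTCCCGTGACCGGG → Tm = 52°C (< 55°C)
First 16 bases: TCTCCCGTGACCGGGG → Tm = 56°C (≥ 55°C)
Since every base adds ≥2°C, Tm only increases with n, so the threshold is first crossed at n = 16.

n = 16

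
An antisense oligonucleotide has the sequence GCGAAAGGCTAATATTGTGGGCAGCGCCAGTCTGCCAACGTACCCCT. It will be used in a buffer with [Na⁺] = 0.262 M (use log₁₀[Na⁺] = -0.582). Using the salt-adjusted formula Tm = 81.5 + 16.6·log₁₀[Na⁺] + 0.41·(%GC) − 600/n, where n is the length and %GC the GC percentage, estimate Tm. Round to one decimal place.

82.6°C

Length n = 47. Scanning the sequence gives C=14, A=11, T=9, G=13.
G+C = 27, so %GC = 27/47 × 100 = 57.447%
Salt term: 16.6 × (-0.582) = -9.661
GC term: 0.41 × 57.447 = 23.553; length term: −600/47 = −12.766
Tm = 81.5 + (-9.661) + 23.553 − 12.766 = 82.626 → 82.6°C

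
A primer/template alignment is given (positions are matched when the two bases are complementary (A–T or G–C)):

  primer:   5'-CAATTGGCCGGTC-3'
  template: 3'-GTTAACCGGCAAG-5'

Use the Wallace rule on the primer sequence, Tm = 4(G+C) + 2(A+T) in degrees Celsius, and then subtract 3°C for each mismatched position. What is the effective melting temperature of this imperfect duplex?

Primer base counts: A=2, T=3, G=4, C=4 → A+T=5, G+C=8
Perfect-match Tm = 2(5) + 4(8) = 10 + 32 = 42°C
Mismatches (positions where the bases are not complementary): 1 (at position 11)
Effective Tm = 42 − 1×3 = 42 − 3 = 39°C

39°C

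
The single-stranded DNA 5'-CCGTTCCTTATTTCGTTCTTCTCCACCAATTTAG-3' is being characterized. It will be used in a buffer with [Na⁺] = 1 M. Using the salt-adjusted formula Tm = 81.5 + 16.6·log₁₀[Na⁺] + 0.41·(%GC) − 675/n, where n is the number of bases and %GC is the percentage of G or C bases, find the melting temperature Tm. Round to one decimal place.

78.5°C

Length n = 34. Base counts: C=11, A=5, G=3, T=15
G+C = 14, so %GC = 14/34 × 100 = 41.176%
Salt term: 16.6 × (0) = 0
GC term: 0.41 × 41.176 = 16.882; length term: −675/34 = −19.853
Tm = 81.5 + (0) + 16.882 − 19.853 = 78.529 → 78.5°C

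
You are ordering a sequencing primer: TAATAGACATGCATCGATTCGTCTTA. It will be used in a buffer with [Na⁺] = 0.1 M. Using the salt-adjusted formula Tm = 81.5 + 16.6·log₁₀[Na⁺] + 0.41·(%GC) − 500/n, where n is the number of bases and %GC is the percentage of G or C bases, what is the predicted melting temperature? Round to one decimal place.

Length n = 26. Base counts: C=5, T=9, A=8, G=4
G+C = 9, so %GC = 9/26 × 100 = 34.615%
Salt term: 16.6 × (-1) = -16.6
GC term: 0.41 × 34.615 = 14.192; length term: −500/26 = −19.231
Tm = 81.5 + (-16.6) + 14.192 − 19.231 = 59.861 → 59.9°C

59.9°C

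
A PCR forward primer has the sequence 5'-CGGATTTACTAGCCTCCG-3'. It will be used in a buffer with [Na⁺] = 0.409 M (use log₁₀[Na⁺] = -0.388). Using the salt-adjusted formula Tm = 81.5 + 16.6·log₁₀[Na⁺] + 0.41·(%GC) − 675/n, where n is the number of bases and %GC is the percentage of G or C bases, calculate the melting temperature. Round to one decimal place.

Length n = 18. T=5, A=3, G=4, C=6
G+C = 10, so %GC = 10/18 × 100 = 55.556%
Salt term: 16.6 × (-0.388) = -6.441
GC term: 0.41 × 55.556 = 22.778; length term: −675/18 = −37.5
Tm = 81.5 + (-6.441) + 22.778 − 37.5 = 60.337 → 60.3°C

60.3°C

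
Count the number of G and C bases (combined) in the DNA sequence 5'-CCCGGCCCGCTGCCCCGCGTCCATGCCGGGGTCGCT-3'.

Scanning the sequence gives C=18, T=5, G=12, A=1.
Total G or C: 12 + 18 = 30

30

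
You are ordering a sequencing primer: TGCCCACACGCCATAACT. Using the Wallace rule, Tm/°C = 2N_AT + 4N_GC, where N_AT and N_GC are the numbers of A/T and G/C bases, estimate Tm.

56°C

Counting bases: G=2, A=5, C=8, T=3
So N_AT = 8 and N_GC = 10.
Tm = 4·10 + 2·8 = 40 + 16 = 56°C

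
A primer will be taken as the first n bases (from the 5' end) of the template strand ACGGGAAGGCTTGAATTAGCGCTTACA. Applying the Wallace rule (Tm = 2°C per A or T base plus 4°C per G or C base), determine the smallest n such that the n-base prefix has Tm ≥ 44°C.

n = 14

First 13 bases: ACGGGAAGGCTTG → Tm = 42°C (< 44°C)
First 14 bases: ACGGGAAGGCTTGA → Tm = 44°C (≥ 44°C)
Since every base adds ≥2°C, Tm only increases with n, so the threshold is first crossed at n = 14.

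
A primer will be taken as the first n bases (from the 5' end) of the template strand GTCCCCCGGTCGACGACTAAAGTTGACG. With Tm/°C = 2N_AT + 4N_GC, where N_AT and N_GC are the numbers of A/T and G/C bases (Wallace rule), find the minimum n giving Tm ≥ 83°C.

n = 27

First 26 bases: GTCCCCCGGTCGACGACTAAAGTTGA → Tm = 82°C (< 83°C)
First 27 bases: GTCCCCCGGTCGACGACTAAAGTTGAC → Tm = 86°C (≥ 83°C)
Each additional base adds 2°C (A/T) or 4°C (G/C), so Tm is non-decreasing in n; n = 27 is the first length to reach 83°C.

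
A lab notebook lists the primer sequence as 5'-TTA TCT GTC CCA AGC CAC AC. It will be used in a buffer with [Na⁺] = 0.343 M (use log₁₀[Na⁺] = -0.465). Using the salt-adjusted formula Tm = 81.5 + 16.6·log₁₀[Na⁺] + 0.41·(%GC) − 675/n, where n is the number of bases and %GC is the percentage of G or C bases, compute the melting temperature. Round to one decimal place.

60.5°C

Length n = 20. C=8, A=5, T=5, G=2
G+C = 10, so %GC = 10/20 × 100 = 50%
Salt term: 16.6 × (-0.465) = -7.719
GC term: 0.41 × 50 = 20.5; length term: −675/20 = −33.75
Tm = 81.5 + (-7.719) + 20.5 − 33.75 = 60.531 → 60.5°C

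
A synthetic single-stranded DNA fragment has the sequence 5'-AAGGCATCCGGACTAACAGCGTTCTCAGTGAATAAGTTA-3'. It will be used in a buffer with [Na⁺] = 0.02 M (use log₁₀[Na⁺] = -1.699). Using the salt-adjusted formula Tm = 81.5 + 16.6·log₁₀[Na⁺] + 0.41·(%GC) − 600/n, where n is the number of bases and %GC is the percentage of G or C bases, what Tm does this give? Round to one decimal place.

55.8°C

Length n = 39. Counting bases: G=9, T=9, A=13, C=8
G+C = 17, so %GC = 17/39 × 100 = 43.59%
Salt term: 16.6 × (-1.699) = -28.203
GC term: 0.41 × 43.59 = 17.872; length term: −600/39 = −15.385
Tm = 81.5 + (-28.203) + 17.872 − 15.385 = 55.784 → 55.8°C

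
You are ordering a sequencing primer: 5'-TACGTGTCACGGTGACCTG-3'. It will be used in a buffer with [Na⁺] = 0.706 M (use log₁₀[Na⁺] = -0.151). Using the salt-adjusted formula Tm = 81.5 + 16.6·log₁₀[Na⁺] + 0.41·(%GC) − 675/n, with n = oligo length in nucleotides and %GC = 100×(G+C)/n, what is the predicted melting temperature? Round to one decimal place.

Length n = 19. C=5, A=3, T=5, G=6
G+C = 11, so %GC = 11/19 × 100 = 57.895%
Salt term: 16.6 × (-0.151) = -2.507
GC term: 0.41 × 57.895 = 23.737; length term: −675/19 = −35.526
Tm = 81.5 + (-2.507) + 23.737 − 35.526 = 67.204 → 67.2°C

67.2°C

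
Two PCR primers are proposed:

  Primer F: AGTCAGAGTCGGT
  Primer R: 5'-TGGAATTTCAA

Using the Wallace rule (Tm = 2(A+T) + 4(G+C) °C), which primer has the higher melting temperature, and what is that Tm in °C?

Primer F: A+T=6, G+C=7 → Tm = 2(6)+4(7) = 40°C
Primer R: A+T=8, G+C=3 → Tm = 2(8)+4(3) = 28°C
40°C vs 28°C → primer F is higher.

Primer F, 40°C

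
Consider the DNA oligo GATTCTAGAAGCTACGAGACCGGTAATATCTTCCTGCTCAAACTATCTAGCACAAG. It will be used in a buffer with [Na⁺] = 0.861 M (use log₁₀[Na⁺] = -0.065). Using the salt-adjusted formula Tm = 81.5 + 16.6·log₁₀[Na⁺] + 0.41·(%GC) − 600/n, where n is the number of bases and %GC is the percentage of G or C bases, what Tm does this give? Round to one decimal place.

87.3°C

Length n = 56. Base counts: G=10, A=18, C=14, T=14
G+C = 24, so %GC = 24/56 × 100 = 42.857%
Salt term: 16.6 × (-0.065) = -1.079
GC term: 0.41 × 42.857 = 17.571; length term: −600/56 = −10.714
Tm = 81.5 + (-1.079) + 17.571 − 10.714 = 87.278 → 87.3°C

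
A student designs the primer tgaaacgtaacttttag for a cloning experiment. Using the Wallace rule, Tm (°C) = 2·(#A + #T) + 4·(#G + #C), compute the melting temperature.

44°C

Counting bases: G=3, T=6, C=2, A=6
AT pairs contribute 12, GC pairs contribute 5.
Tm = 2×12 + 4×5 = 44°C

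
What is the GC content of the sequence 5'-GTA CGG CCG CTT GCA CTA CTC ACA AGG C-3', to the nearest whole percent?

61%

Base counts: T=5, A=6, C=10, G=7
G+C = 7 + 10 = 17 out of 28 bases
%GC = 17/28 × 100 = 60.71% ≈ 61%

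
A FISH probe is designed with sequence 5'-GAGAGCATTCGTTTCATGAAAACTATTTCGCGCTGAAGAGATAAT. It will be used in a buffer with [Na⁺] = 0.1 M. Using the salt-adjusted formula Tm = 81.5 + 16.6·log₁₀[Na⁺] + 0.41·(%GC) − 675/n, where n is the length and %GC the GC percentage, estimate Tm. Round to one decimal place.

Length n = 45. T=13, C=7, A=15, G=10
G+C = 17, so %GC = 17/45 × 100 = 37.778%
Salt term: 16.6 × (-1) = -16.6
GC term: 0.41 × 37.778 = 15.489; length term: −675/45 = −15
Tm = 81.5 + (-16.6) + 15.489 − 15 = 65.389 → 65.4°C

65.4°C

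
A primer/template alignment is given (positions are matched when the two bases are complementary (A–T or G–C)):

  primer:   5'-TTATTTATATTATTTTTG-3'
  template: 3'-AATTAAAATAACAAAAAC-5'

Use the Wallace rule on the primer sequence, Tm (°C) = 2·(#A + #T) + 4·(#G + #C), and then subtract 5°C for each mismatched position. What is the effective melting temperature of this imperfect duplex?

Primer base counts: A=4, T=13, G=1, C=0 → A+T=17, G+C=1
Perfect-match Tm = 2(17) + 4(1) = 34 + 4 = 38°C
Mismatches (positions where the bases are not complementary): 3 (at positions 4, 7, 12)
Effective Tm = 38 − 3×5 = 38 − 15 = 23°C

23°C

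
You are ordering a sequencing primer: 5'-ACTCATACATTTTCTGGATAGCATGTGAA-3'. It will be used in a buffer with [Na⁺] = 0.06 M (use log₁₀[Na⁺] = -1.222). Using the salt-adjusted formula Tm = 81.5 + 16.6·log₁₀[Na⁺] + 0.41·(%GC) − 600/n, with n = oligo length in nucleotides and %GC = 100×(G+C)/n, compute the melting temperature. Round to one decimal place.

54.7°C

Length n = 29. Base counts: A=9, G=5, T=10, C=5
G+C = 10, so %GC = 10/29 × 100 = 34.483%
Salt term: 16.6 × (-1.222) = -20.285
GC term: 0.41 × 34.483 = 14.138; length term: −600/29 = −20.69
Tm = 81.5 + (-20.285) + 14.138 − 20.69 = 54.663 → 54.7°C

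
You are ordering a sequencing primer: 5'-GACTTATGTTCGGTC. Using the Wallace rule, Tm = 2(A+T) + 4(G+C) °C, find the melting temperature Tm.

44°C

Counting bases: A=2, G=4, C=3, T=6
So N_AT = 8 and N_GC = 7.
Tm = 4·7 + 2·8 = 28 + 16 = 44°C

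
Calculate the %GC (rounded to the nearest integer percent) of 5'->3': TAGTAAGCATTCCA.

36%

Base counts: G=2, T=4, A=5, C=3
G+C = 2 + 3 = 5 out of 14 bases
%GC = 5/14 × 100 = 35.71% ≈ 36%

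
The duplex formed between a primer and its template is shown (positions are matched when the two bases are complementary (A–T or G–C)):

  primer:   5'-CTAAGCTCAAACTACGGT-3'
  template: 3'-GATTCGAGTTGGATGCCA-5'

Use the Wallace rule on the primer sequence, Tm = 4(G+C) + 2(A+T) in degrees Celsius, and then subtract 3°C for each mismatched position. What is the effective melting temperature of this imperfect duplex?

Primer base counts: A=6, T=4, G=3, C=5 → A+T=10, G+C=8
Perfect-match Tm = 2(10) + 4(8) = 20 + 32 = 52°C
Mismatches (positions where the bases are not complementary): 1 (at position 11)
Effective Tm = 52 − 1×3 = 52 − 3 = 49°C

49°C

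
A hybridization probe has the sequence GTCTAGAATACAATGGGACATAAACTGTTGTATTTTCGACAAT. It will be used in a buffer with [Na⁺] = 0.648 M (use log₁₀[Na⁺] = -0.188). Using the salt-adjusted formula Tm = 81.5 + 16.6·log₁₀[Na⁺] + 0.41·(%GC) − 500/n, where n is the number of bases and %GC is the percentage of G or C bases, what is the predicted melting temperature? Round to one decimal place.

80.1°C

Length n = 43. Counting bases: A=15, C=6, T=14, G=8
G+C = 14, so %GC = 14/43 × 100 = 32.558%
Salt term: 16.6 × (-0.188) = -3.121
GC term: 0.41 × 32.558 = 13.349; length term: −500/43 = −11.628
Tm = 81.5 + (-3.121) + 13.349 − 11.628 = 80.1 → 80.1°C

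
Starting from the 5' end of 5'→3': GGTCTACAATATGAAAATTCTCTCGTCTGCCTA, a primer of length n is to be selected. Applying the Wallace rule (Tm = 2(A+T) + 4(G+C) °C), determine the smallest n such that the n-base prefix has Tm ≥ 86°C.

n = 31

First 30 bases: GGTCTACAATATGAAAATTCTCTCGTCTGC → Tm = 84°C (< 86°C)
First 31 bases: GGTCTACAATATGAAAATTCTCTCGTCTGCC → Tm = 88°C (≥ 86°C)
Each additional base adds 2°C (A/T) or 4°C (G/C), so Tm is non-decreasing in n; n = 31 is the first length to reach 86°C.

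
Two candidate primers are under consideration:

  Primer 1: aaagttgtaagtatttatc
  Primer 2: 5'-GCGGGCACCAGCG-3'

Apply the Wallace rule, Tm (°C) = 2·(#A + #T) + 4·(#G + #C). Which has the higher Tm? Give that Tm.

Primer 2, 48°C

Primer 1: A+T=15, G+C=4 → Tm = 2(15)+4(4) = 46°C
Primer 2: A+T=2, G+C=11 → Tm = 2(2)+4(11) = 48°C
46°C vs 48°C → primer 2 is higher.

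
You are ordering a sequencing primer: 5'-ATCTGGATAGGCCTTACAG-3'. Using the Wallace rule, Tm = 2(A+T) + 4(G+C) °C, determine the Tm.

56°C

Scanning the sequence gives A=5, T=5, C=4, G=5.
So N_AT = 10 and N_GC = 9.
Tm = 4·9 + 2·10 = 36 + 20 = 56°C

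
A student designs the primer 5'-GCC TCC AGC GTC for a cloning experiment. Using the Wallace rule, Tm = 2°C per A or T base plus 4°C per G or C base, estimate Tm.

42°C

C=6, T=2, G=3, A=1
So N_AT = 3 and N_GC = 9.
Tm = 2(3) + 4(9) = 6 + 36 = 42°C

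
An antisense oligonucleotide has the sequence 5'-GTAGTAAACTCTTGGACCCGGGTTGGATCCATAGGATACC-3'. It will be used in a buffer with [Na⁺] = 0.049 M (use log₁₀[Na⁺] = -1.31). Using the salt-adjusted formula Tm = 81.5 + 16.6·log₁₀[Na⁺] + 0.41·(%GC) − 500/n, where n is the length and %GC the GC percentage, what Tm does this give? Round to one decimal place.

67.8°C

Length n = 40. Scanning the sequence gives A=10, G=11, T=10, C=9.
G+C = 20, so %GC = 20/40 × 100 = 50%
Salt term: 16.6 × (-1.31) = -21.746
GC term: 0.41 × 50 = 20.5; length term: −500/40 = −12.5
Tm = 81.5 + (-21.746) + 20.5 − 12.5 = 67.754 → 67.8°C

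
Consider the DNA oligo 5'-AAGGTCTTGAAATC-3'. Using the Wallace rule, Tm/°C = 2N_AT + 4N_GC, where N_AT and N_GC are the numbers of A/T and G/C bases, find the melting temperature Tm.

38°C

Scanning the sequence gives A=5, C=2, G=3, T=4.
AT pairs contribute 9, GC pairs contribute 5.
Tm = 4·5 + 2·9 = 20 + 18 = 38°C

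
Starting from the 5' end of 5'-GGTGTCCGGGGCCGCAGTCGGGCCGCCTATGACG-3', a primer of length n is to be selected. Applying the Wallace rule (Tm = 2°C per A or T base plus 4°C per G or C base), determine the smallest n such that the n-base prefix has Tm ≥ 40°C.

First 10 bases: GGTGTCCGGG → Tm = 36°C (< 40°C)
First 11 bases: GGTGTCCGGGG → Tm = 40°C (≥ 40°C)
Since every base adds ≥2°C, Tm only increases with n, so the threshold is first crossed at n = 11.

n = 11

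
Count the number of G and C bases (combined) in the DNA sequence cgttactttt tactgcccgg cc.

12

Scanning the sequence gives T=8, A=2, C=8, G=4.
Total G or C: 4 + 8 = 12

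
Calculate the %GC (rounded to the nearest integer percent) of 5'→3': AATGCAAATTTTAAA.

Counting bases: A=8, T=5, G=1, C=1
G+C = 1 + 1 = 2 out of 15 bases
%GC = 2/15 × 100 = 13.33% ≈ 13%

13%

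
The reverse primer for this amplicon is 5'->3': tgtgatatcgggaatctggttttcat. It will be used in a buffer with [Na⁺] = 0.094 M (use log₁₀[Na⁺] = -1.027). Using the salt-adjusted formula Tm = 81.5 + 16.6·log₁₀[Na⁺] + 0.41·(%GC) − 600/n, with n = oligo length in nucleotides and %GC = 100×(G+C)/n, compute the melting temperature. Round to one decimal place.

57.1°C

Length n = 26. A=5, G=7, C=3, T=11
G+C = 10, so %GC = 10/26 × 100 = 38.462%
Salt term: 16.6 × (-1.027) = -17.048
GC term: 0.41 × 38.462 = 15.769; length term: −600/26 = −23.077
Tm = 81.5 + (-17.048) + 15.769 − 23.077 = 57.144 → 57.1°C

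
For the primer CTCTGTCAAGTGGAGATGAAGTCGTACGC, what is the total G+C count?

A=7, T=7, G=9, C=6
G+C = 9 + 6 = 15

15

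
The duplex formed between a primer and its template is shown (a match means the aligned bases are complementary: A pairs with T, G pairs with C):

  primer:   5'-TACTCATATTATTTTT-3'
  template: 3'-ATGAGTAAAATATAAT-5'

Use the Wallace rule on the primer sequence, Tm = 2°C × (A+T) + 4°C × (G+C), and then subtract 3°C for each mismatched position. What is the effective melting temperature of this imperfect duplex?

Primer base counts: A=4, T=10, G=0, C=2 → A+T=14, G+C=2
Perfect-match Tm = 2(14) + 4(2) = 28 + 8 = 36°C
Mismatches (positions where the bases are not complementary): 3 (at positions 8, 13, 16)
Effective Tm = 36 − 3×3 = 36 − 9 = 27°C

27°C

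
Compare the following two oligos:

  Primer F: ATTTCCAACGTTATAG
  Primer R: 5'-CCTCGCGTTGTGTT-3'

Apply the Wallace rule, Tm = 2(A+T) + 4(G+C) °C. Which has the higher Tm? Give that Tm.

Primer F: A+T=11, G+C=5 → Tm = 2(11)+4(5) = 42°C
Primer R: A+T=6, G+C=8 → Tm = 2(6)+4(8) = 44°C
42°C vs 44°C → primer R is higher.

Primer R, 44°C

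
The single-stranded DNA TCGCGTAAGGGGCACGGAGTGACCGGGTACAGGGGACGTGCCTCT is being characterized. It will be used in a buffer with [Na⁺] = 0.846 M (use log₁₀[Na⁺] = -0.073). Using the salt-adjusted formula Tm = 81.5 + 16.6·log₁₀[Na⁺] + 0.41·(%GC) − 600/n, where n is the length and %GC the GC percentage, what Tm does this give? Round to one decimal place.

Length n = 45. Base counts: T=7, C=11, A=8, G=19
G+C = 30, so %GC = 30/45 × 100 = 66.667%
Salt term: 16.6 × (-0.073) = -1.212
GC term: 0.41 × 66.667 = 27.333; length term: −600/45 = −13.333
Tm = 81.5 + (-1.212) + 27.333 − 13.333 = 94.288 → 94.3°C

94.3°C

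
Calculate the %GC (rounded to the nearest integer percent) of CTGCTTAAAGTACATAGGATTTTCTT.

Base counts: C=4, T=11, G=4, A=7
G+C = 4 + 4 = 8 out of 26 bases
%GC = 8/26 × 100 = 30.77% ≈ 31%

31%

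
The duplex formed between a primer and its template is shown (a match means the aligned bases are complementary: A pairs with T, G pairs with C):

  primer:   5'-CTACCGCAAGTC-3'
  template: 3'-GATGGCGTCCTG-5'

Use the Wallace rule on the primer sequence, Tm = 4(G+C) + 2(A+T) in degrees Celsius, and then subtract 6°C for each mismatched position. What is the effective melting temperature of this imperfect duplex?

Primer base counts: A=3, T=2, G=2, C=5 → A+T=5, G+C=7
Perfect-match Tm = 2(5) + 4(7) = 10 + 28 = 38°C
Mismatches (positions where the bases are not complementary): 2 (at positions 9, 11)
Effective Tm = 38 − 2×6 = 38 − 12 = 26°C

26°C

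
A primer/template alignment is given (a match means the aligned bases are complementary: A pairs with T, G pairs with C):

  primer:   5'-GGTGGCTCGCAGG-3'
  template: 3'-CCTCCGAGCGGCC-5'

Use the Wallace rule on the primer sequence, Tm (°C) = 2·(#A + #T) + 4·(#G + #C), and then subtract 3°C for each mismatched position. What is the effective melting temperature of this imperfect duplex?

Primer base counts: A=1, T=2, G=7, C=3 → A+T=3, G+C=10
Perfect-match Tm = 2(3) + 4(10) = 6 + 40 = 46°C
Mismatches (positions where the bases are not complementary): 2 (at positions 3, 11)
Effective Tm = 46 − 2×3 = 46 − 6 = 40°C

40°C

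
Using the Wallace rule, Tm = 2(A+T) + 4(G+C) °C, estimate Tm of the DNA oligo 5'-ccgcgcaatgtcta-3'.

Counting bases: C=5, A=3, T=3, G=3
So N_AT = 6 and N_GC = 8.
Tm = 2(6) + 4(8) = 12 + 32 = 44°C

44°C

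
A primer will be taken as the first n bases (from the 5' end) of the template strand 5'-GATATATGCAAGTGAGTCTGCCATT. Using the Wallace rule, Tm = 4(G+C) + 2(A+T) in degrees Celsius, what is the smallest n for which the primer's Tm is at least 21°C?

First 8 bases: GATATATG → Tm = 20°C (< 21°C)
First 9 bases: GATATATGC → Tm = 24°C (≥ 21°C)
Each additional base adds 2°C (A/T) or 4°C (G/C), so Tm is non-decreasing in n; n = 9 is the first length to reach 21°C.

n = 9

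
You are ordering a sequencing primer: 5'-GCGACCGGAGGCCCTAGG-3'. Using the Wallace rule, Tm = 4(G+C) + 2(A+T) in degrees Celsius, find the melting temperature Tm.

64°C

Base counts: A=3, C=6, T=1, G=8
AT pairs contribute 4, GC pairs contribute 14.
Tm = 4·14 + 2·4 = 56 + 8 = 64°C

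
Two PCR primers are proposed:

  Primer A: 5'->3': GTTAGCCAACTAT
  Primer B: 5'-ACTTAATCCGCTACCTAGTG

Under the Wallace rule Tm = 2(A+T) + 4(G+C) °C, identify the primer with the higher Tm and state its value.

Primer A: A+T=8, G+C=5 → Tm = 2(8)+4(5) = 36°C
Primer B: A+T=11, G+C=9 → Tm = 2(11)+4(9) = 58°C
36°C vs 58°C → primer B is higher.

Primer B, 58°C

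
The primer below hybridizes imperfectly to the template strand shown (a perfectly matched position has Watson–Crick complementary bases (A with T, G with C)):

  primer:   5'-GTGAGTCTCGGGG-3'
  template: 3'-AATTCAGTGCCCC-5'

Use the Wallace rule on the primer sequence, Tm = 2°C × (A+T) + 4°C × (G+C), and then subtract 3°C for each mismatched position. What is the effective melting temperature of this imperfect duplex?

Primer base counts: A=1, T=3, G=7, C=2 → A+T=4, G+C=9
Perfect-match Tm = 2(4) + 4(9) = 8 + 36 = 44°C
Mismatches (positions where the bases are not complementary): 3 (at positions 1, 3, 8)
Effective Tm = 44 − 3×3 = 44 − 9 = 35°C

35°C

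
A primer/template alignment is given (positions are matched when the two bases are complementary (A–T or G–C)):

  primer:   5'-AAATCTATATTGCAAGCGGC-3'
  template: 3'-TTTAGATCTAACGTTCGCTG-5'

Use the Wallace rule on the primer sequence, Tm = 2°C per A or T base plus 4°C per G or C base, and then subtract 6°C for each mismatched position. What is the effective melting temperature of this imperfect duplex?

44°C

Primer base counts: A=7, T=5, G=4, C=4 → A+T=12, G+C=8
Perfect-match Tm = 2(12) + 4(8) = 24 + 32 = 56°C
Mismatches (positions where the bases are not complementary): 2 (at positions 8, 19)
Effective Tm = 56 − 2×6 = 56 − 12 = 44°C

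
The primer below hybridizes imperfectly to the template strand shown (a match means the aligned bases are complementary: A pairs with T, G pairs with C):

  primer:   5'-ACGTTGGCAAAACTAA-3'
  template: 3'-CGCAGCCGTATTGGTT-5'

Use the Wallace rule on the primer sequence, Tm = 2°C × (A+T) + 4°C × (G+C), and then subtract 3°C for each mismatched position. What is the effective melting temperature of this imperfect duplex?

32°C

Primer base counts: A=7, T=3, G=3, C=3 → A+T=10, G+C=6
Perfect-match Tm = 2(10) + 4(6) = 20 + 24 = 44°C
Mismatches (positions where the bases are not complementary): 4 (at positions 1, 5, 10, 14)
Effective Tm = 44 − 4×3 = 44 − 12 = 32°C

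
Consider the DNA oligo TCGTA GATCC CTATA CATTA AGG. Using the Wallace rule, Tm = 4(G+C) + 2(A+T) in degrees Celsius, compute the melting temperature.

64°C

Base counts: A=7, C=5, T=7, G=4
So N_AT = 14 and N_GC = 9.
Tm = 4·9 + 2·14 = 36 + 28 = 64°C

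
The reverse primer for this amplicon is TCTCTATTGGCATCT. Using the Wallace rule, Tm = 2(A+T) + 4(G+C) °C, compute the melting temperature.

Base counts: G=2, T=7, A=2, C=4
AT pairs contribute 9, GC pairs contribute 6.
Tm = 2×9 + 4×6 = 42°C

42°C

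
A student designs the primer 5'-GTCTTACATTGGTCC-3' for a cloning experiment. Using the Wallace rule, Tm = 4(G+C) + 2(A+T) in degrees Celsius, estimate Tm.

44°C

Scanning the sequence gives G=3, A=2, T=6, C=4.
A+T = 8, G+C = 7
Tm = 4·7 + 2·8 = 28 + 16 = 44°C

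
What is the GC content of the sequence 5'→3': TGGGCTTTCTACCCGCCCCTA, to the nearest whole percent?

Counting bases: G=4, T=6, A=2, C=9
G+C = 4 + 9 = 13 out of 21 bases
%GC = 13/21 × 100 = 61.9% ≈ 62%

62%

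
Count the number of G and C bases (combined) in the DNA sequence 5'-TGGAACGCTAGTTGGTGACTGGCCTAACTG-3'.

16

C=6, G=10, T=8, A=6
Total G or C: 10 + 6 = 16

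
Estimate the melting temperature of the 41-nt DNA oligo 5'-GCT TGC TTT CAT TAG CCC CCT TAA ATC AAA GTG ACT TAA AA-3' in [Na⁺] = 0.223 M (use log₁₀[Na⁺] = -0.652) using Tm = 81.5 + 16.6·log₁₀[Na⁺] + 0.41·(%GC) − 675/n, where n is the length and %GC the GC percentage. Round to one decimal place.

69.2°C

Length n = 41. Counting bases: C=10, T=13, A=13, G=5
G+C = 15, so %GC = 15/41 × 100 = 36.585%
Salt term: 16.6 × (-0.652) = -10.823
GC term: 0.41 × 36.585 = 15; length term: −675/41 = −16.463
Tm = 81.5 + (-10.823) + 15 − 16.463 = 69.214 → 69.2°C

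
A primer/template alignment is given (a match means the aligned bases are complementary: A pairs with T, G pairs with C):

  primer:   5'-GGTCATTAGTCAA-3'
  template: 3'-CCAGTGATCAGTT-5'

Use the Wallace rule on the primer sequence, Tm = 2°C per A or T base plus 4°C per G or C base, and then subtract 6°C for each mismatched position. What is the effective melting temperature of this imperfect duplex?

30°C

Primer base counts: A=4, T=4, G=3, C=2 → A+T=8, G+C=5
Perfect-match Tm = 2(8) + 4(5) = 16 + 20 = 36°C
Mismatches (positions where the bases are not complementary): 1 (at position 6)
Effective Tm = 36 − 1×6 = 36 − 6 = 30°C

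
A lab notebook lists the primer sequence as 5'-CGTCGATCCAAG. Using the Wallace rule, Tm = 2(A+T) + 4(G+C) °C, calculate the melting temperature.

Counting bases: C=4, A=3, G=3, T=2
AT pairs contribute 5, GC pairs contribute 7.
Tm = 2×5 + 4×7 = 38°C

38°C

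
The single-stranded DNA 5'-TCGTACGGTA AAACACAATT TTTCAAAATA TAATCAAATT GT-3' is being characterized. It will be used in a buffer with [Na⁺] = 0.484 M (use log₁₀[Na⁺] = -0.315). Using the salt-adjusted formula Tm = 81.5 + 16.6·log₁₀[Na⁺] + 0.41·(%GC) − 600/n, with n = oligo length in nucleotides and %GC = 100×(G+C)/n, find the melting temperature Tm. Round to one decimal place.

Length n = 42. Scanning the sequence gives T=14, A=18, G=4, C=6.
G+C = 10, so %GC = 10/42 × 100 = 23.81%
Salt term: 16.6 × (-0.315) = -5.229
GC term: 0.41 × 23.81 = 9.762; length term: −600/42 = −14.286
Tm = 81.5 + (-5.229) + 9.762 − 14.286 = 71.747 → 71.7°C

71.7°C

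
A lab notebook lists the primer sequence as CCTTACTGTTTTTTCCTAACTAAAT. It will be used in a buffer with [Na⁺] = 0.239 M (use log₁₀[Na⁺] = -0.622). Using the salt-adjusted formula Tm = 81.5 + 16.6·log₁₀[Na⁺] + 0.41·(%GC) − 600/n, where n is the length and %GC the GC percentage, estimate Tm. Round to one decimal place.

Length n = 25. Base counts: A=6, T=12, G=1, C=6
G+C = 7, so %GC = 7/25 × 100 = 28%
Salt term: 16.6 × (-0.622) = -10.325
GC term: 0.41 × 28 = 11.48; length term: −600/25 = −24
Tm = 81.5 + (-10.325) + 11.48 − 24 = 58.655 → 58.7°C

58.7°C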